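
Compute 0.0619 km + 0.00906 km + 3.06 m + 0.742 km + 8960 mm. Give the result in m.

In m:
  0.0619 km = 0.0619e3 m = 61.9
  0.00906 km = 0.00906e3 m = 9.06
  3.06 m → 3.06
  0.742 km = 0.742e3 m = 742
  8960 mm = 8960e-3 m = 8.96
Sum: 61.9 + 9.06 + 3.06 + 742 + 8.96 = 824.98

824.98 m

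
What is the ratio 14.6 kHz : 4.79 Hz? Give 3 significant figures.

3050

(14.6 × 10³) / (4.79) = 3.048 × 10³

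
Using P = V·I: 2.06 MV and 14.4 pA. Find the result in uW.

2.06 × 10⁶ × 14.4 × 10⁻¹² = 29.664 × 10⁻⁶ W

29.664 uW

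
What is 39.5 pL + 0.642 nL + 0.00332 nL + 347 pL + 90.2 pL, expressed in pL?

1122.02 pL

In pL:
  39.5 pL → 39.5
  0.642 nL = 0.642 × 10³ pL = 642
  0.00332 nL = 0.00332 × 10³ pL = 3.32
  347 pL → 347
  90.2 pL → 90.2
Sum: 39.5 + 642 + 3.32 + 347 + 90.2 = 1122.02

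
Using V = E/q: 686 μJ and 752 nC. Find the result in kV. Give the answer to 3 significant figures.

(686 × 10^-6) / (752 × 10^-9) = 0.91223 × 10^3 V

0.912 kV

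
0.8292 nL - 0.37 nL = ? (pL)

In pL:
  0.8292 nL = 0.8292e3 pL = 829.2
  0.37 nL = 0.37e3 pL = 370
Difference: 829.2 - 370 = 459.2

459.2 pL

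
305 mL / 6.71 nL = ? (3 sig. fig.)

(305 × 10^-3) / (6.71 × 10^-9) = 45.45 × 10^6

45500000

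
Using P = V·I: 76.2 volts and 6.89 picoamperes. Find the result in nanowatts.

76.2 × 6.89 × 10^-12 = 525.018 × 10^-12 W

0.525018 nanowatts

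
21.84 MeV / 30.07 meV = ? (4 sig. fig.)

726300000

(21.84 × 10^6) / (30.07 × 10^-3) = 0.72631 × 10^9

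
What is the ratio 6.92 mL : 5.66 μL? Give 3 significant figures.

(6.92e-3) / (5.66e-6) = 1.223e3

1220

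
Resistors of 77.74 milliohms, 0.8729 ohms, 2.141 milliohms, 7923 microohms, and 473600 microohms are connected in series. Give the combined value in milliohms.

1434.304 milliohms

In milliohms:
  77.74 milliohms → 77.74
  0.8729 ohms = 0.8729 × 10³ milliohms = 872.9
  2.141 milliohms → 2.141
  7923 microohms = 7923 × 10⁻³ milliohms = 7.923
  473600 microohms = 473600 × 10⁻³ milliohms = 473.6
Sum: 77.74 + 872.9 + 2.141 + 7.923 + 473.6 = 1434.304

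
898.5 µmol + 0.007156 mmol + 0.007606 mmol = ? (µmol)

913.262 µmol

In µmol:
  898.5 µmol → 898.5
  0.007156 mmol = 0.007156 × 10^3 µmol = 7.156
  0.007606 mmol = 0.007606 × 10^3 µmol = 7.606
Sum: 898.5 + 7.156 + 7.606 = 913.262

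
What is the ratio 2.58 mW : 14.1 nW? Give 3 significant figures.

183000

(2.58e-3) / (14.1e-9) = 0.183e6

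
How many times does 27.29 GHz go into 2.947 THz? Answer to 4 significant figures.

(2.947e12) / (27.29e9) = 0.10799e3

108.0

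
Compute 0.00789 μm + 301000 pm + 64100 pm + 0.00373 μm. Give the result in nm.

376.72 nm

In nm:
  0.00789 μm = 0.00789 × 10³ nm = 7.89
  301000 pm = 301000 × 10⁻³ nm = 301
  64100 pm = 64100 × 10⁻³ nm = 64.1
  0.00373 μm = 0.00373 × 10³ nm = 3.73
Sum: 7.89 + 301 + 64.1 + 3.73 = 376.72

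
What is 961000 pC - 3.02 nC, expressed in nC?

In nC:
  961000 pC = 961000e-3 nC = 961
  3.02 nC → 3.02
Difference: 961 - 3.02 = 957.98

957.98 nC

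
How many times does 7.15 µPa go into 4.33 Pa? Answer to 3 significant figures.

(4.33) / (7.15 × 10⁻⁶) = 0.6056 × 10⁶

606000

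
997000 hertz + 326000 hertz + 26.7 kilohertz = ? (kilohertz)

1349.7 kilohertz

In kilohertz:
  997000 hertz = 997000e-3 kilohertz = 997
  326000 hertz = 326000e-3 kilohertz = 326
  26.7 kilohertz → 26.7
Sum: 997 + 326 + 26.7 = 1349.7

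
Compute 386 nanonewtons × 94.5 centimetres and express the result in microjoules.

386 × 10⁻⁹ × 94.5 × 10⁻² = 36477 × 10⁻¹¹ J

0.36477 microjoules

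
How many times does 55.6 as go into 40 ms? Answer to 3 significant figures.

(40 × 10^-3) / (55.6 × 10^-18) = 0.7194 × 10^15

719000000000000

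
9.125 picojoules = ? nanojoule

pico = 10⁻¹², nano = 10⁻⁹; factor is 10⁻³.
9.125 × 10⁻³ = 0.009125

0.009125 nanojoules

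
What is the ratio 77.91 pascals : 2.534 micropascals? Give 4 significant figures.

30750000

(77.91) / (2.534e-6) = 30.746e6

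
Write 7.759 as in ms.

atto = 10^-18, milli = 10^-3; factor is 10^-15.
7.759 × 10^-15 = 0.000000000000007759

0.000000000000007759 ms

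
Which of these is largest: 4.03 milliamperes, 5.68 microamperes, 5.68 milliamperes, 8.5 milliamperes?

4.03 milliamperes = 0.00403 amperes
5.68 microamperes = 0.00000568 amperes
5.68 milliamperes = 0.00568 amperes
8.5 milliamperes = 0.0085 amperes

8.5 milliamperes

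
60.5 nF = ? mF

0.0000605 mF

nano = 10⁻⁹, milli = 10⁻³; factor is 10⁻⁶.
60.5 × 10⁻⁶ = 0.0000605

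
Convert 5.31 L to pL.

5310000000000 pL

(no prefix) = 10^0, pico = 10^-12; factor is 10^12.
5.31 × 10^12 = 5310000000000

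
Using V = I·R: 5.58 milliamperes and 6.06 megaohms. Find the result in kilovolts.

33.8148 kilovolts

5.58 × 10⁻³ × 6.06 × 10⁶ = 33.8148 × 10³ V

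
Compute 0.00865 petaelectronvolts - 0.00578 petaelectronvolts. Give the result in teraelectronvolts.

2.87 teraelectronvolts

In teraelectronvolts:
  0.00865 petaelectronvolts = 0.00865e3 teraelectronvolts = 8.65
  0.00578 petaelectronvolts = 0.00578e3 teraelectronvolts = 5.78
Difference: 8.65 - 5.78 = 2.87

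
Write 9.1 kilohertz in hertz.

kilo = 1e3, (no prefix) = 1e0; factor is 1e3.
9.1 × 1e3 = 9100

9100 hertz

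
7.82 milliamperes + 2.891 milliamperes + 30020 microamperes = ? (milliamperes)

40.731 milliamperes

In milliamperes:
  7.82 milliamperes → 7.82
  2.891 milliamperes → 2.891
  30020 microamperes = 30020 × 10^-3 milliamperes = 30.02
Sum: 7.82 + 2.891 + 30.02 = 40.731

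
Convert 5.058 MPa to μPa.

5058000000000 μPa

mega = 10^6, micro = 10^-6; factor is 10^12.
5.058 × 10^12 = 5058000000000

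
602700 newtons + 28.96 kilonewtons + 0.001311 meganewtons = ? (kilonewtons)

632.971 kilonewtons

In kilonewtons:
  602700 newtons = 602700 × 10^-3 kilonewtons = 602.7
  28.96 kilonewtons → 28.96
  0.001311 meganewtons = 0.001311 × 10^3 kilonewtons = 1.311
Sum: 602.7 + 28.96 + 1.311 = 632.971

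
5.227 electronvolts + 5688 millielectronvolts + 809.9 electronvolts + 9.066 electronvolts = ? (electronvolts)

In electronvolts:
  5.227 electronvolts → 5.227
  5688 millielectronvolts = 5688 × 10⁻³ electronvolts = 5.688
  809.9 electronvolts → 809.9
  9.066 electronvolts → 9.066
Sum: 5.227 + 5.688 + 809.9 + 9.066 = 829.881

829.881 electronvolts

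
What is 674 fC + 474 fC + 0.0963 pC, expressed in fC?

1244.3 fC

In fC:
  674 fC → 674
  474 fC → 474
  0.0963 pC = 0.0963 × 10³ fC = 96.3
Sum: 674 + 474 + 96.3 = 1244.3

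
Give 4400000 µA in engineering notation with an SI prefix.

4.4 A

= 4.4 A; mantissa already in [1, 1000).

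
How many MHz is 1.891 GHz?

1891 MHz

giga = 10^9, mega = 10^6; factor is 10^3.
1.891 × 10^3 = 1891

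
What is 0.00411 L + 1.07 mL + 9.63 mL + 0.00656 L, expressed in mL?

In mL:
  0.00411 L = 0.00411 × 10³ mL = 4.11
  1.07 mL → 1.07
  9.63 mL → 9.63
  0.00656 L = 0.00656 × 10³ mL = 6.56
Sum: 4.11 + 1.07 + 9.63 + 6.56 = 21.37

21.37 mL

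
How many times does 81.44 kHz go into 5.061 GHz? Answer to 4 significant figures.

(5.061e9) / (81.44e3) = 0.062144e6

62140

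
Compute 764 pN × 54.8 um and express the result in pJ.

0.0418672 pJ

764 × 10⁻¹² × 54.8 × 10⁻⁶ = 41867.2 × 10⁻¹⁸ J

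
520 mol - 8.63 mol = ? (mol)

511.37 mol

In mol:
  520 mol → 520
  8.63 mol → 8.63
Difference: 520 - 8.63 = 511.37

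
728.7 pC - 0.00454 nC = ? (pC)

In pC:
  728.7 pC → 728.7
  0.00454 nC = 0.00454e3 pC = 4.54
Difference: 728.7 - 4.54 = 724.16

724.16 pC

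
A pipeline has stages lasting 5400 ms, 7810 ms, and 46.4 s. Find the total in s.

59.61 s

In s:
  5400 ms = 5400e-3 s = 5.4
  7810 ms = 7810e-3 s = 7.81
  46.4 s → 46.4
Sum: 5.4 + 7.81 + 46.4 = 59.61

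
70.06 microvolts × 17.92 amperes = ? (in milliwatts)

1.2554752 milliwatts

70.06e-6 × 17.92 = 1255.4752e-6 W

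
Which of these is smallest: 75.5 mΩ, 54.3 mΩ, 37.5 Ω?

54.3 mΩ

75.5 mΩ = 0.0755 Ω
54.3 mΩ = 0.0543 Ω
37.5 Ω = 37.5 Ω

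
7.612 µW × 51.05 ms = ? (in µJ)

7.612 × 10⁻⁶ × 51.05 × 10⁻³ = 388.5926 × 10⁻⁹ J

0.3885926 µJ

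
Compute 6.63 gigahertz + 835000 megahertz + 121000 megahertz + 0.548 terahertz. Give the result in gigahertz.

In gigahertz:
  6.63 gigahertz → 6.63
  835000 megahertz = 835000 × 10⁻³ gigahertz = 835
  121000 megahertz = 121000 × 10⁻³ gigahertz = 121
  0.548 terahertz = 0.548 × 10³ gigahertz = 548
Sum: 6.63 + 835 + 121 + 548 = 1510.63

1510.63 gigahertz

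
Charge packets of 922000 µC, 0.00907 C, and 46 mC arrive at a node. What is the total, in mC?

In mC:
  922000 µC = 922000e-3 mC = 922
  0.00907 C = 0.00907e3 mC = 9.07
  46 mC → 46
Sum: 922 + 9.07 + 46 = 977.07

977.07 mC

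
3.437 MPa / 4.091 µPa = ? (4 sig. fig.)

(3.437 × 10⁶) / (4.091 × 10⁻⁶) = 0.84014 × 10¹²

840100000000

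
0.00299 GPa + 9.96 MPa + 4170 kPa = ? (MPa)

In MPa:
  0.00299 GPa = 0.00299 × 10³ MPa = 2.99
  9.96 MPa → 9.96
  4170 kPa = 4170 × 10⁻³ MPa = 4.17
Sum: 2.99 + 9.96 + 4.17 = 17.12

17.12 MPa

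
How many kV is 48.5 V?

(no prefix) = 10⁰, kilo = 10³; factor is 10⁻³.
48.5 × 10⁻³ = 0.0485

0.0485 kV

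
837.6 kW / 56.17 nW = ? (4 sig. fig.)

(837.6e3) / (56.17e-9) = 14.912e12

14910000000000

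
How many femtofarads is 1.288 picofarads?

pico = 1e-12, femto = 1e-15; factor is 1e3.
1.288 × 1e3 = 1288

1288 femtofarads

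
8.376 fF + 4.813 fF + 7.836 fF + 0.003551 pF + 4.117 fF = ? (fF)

In fF:
  8.376 fF → 8.376
  4.813 fF → 4.813
  7.836 fF → 7.836
  0.003551 pF = 0.003551e3 fF = 3.551
  4.117 fF → 4.117
Sum: 8.376 + 4.813 + 7.836 + 3.551 + 4.117 = 28.693

28.693 fF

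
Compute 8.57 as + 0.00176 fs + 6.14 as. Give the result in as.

16.47 as

In as:
  8.57 as → 8.57
  0.00176 fs = 0.00176e3 as = 1.76
  6.14 as → 6.14
Sum: 8.57 + 1.76 + 6.14 = 16.47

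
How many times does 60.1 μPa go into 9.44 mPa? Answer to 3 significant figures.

157

(9.44e-3) / (60.1e-6) = 0.1571e3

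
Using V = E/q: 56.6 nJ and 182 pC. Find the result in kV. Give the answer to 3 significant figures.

0.311 kV

(56.6e-9) / (182e-12) = 0.31099e3 V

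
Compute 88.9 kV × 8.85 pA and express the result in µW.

88.9e3 × 8.85e-12 = 786.765e-9 W

0.786765 µW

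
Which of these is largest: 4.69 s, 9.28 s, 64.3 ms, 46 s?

4.69 s = 4.69 s
9.28 s = 9.28 s
64.3 ms = 0.0643 s
46 s = 46 s

46 s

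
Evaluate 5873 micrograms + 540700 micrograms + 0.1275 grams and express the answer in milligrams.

674.073 milligrams

In milligrams:
  5873 micrograms = 5873 × 10⁻³ milligrams = 5.873
  540700 micrograms = 540700 × 10⁻³ milligrams = 540.7
  0.1275 grams = 0.1275 × 10³ milligrams = 127.5
Sum: 5.873 + 540.7 + 127.5 = 674.073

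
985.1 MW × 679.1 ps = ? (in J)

0.66898141 J

985.1 × 10^6 × 679.1 × 10^-12 = 668981.41 × 10^-6 J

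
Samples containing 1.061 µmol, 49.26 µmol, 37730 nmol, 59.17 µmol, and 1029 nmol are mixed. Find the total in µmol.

148.25 µmol

In µmol:
  1.061 µmol → 1.061
  49.26 µmol → 49.26
  37730 nmol = 37730 × 10^-3 µmol = 37.73
  59.17 µmol → 59.17
  1029 nmol = 1029 × 10^-3 µmol = 1.029
Sum: 1.061 + 49.26 + 37.73 + 59.17 + 1.029 = 148.25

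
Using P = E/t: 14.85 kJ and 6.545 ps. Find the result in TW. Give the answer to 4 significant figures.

2269 TW

(14.85e3) / (6.545e-12) = 2.26891e15 W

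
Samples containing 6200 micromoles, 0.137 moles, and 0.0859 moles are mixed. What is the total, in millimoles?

229.1 millimoles

In millimoles:
  6200 micromoles = 6200 × 10⁻³ millimoles = 6.2
  0.137 moles = 0.137 × 10³ millimoles = 137
  0.0859 moles = 0.0859 × 10³ millimoles = 85.9
Sum: 6.2 + 137 + 85.9 = 229.1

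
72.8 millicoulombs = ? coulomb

0.0728 coulombs

milli = 10^-3, (no prefix) = 10^0; factor is 10^-3.
72.8 × 10^-3 = 0.0728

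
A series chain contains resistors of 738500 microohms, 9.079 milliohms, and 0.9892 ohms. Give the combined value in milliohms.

1736.779 milliohms

In milliohms:
  738500 microohms = 738500 × 10^-3 milliohms = 738.5
  9.079 milliohms → 9.079
  0.9892 ohms = 0.9892 × 10^3 milliohms = 989.2
Sum: 738.5 + 9.079 + 989.2 = 1736.779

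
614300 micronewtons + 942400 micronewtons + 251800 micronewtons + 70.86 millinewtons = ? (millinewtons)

In millinewtons:
  614300 micronewtons = 614300 × 10⁻³ millinewtons = 614.3
  942400 micronewtons = 942400 × 10⁻³ millinewtons = 942.4
  251800 micronewtons = 251800 × 10⁻³ millinewtons = 251.8
  70.86 millinewtons → 70.86
Sum: 614.3 + 942.4 + 251.8 + 70.86 = 1879.36

1879.36 millinewtons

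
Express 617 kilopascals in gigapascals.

0.000617 gigapascals

kilo = 10³, giga = 10⁹; factor is 10⁻⁶.
617 × 10⁻⁶ = 0.000617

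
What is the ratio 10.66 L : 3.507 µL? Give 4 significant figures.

(10.66) / (3.507e-6) = 3.0396e6

3040000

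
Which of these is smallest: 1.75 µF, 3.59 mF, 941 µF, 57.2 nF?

1.75 µF = 0.00000175 F
3.59 mF = 0.00359 F
941 µF = 0.000941 F
57.2 nF = 0.0000000572 F

57.2 nF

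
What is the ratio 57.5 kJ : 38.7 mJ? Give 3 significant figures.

(57.5 × 10³) / (38.7 × 10⁻³) = 1.486 × 10⁶

1490000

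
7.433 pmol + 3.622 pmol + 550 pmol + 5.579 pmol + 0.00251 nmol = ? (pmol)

569.144 pmol

In pmol:
  7.433 pmol → 7.433
  3.622 pmol → 3.622
  550 pmol → 550
  5.579 pmol → 5.579
  0.00251 nmol = 0.00251 × 10³ pmol = 2.51
Sum: 7.433 + 3.622 + 550 + 5.579 + 2.51 = 569.144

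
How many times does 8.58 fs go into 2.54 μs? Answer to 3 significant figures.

(2.54 × 10^-6) / (8.58 × 10^-15) = 0.296 × 10^9

296000000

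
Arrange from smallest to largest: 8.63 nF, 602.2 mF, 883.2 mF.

8.63 nF = 0.00000000863 F
602.2 mF = 0.6022 F
883.2 mF = 0.8832 F

8.63 nF < 602.2 mF < 883.2 mF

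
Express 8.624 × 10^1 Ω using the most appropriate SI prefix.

= 86.24 Ω; mantissa already in [1, 1000).

86.24 Ω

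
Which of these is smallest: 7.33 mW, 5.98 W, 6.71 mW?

6.71 mW

7.33 mW = 0.00733 W
5.98 W = 5.98 W
6.71 mW = 0.00671 W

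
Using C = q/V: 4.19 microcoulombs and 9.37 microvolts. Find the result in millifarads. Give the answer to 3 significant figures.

447 millifarads

(4.19 × 10^-6) / (9.37 × 10^-6) = 0.44717 F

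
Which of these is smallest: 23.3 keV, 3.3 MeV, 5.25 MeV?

23.3 keV

23.3 keV = 23300 eV
3.3 MeV = 3300000 eV
5.25 MeV = 5250000 eV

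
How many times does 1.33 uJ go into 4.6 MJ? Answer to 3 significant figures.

3460000000000

(4.6 × 10⁶) / (1.33 × 10⁻⁶) = 3.459 × 10¹²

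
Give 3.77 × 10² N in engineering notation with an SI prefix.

= 377 N; mantissa already in [1, 1000).

377 N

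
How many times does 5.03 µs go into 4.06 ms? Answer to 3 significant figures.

807

(4.06 × 10⁻³) / (5.03 × 10⁻⁶) = 0.8072 × 10³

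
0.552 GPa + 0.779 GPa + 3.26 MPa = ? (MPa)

In MPa:
  0.552 GPa = 0.552 × 10^3 MPa = 552
  0.779 GPa = 0.779 × 10^3 MPa = 779
  3.26 MPa → 3.26
Sum: 552 + 779 + 3.26 = 1334.26

1334.26 MPa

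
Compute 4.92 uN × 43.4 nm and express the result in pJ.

4.92 × 10⁻⁶ × 43.4 × 10⁻⁹ = 213.528 × 10⁻¹⁵ J

0.213528 pJ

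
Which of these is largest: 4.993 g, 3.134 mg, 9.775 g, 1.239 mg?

4.993 g = 4.993 g
3.134 mg = 0.003134 g
9.775 g = 9.775 g
1.239 mg = 0.001239 g

9.775 g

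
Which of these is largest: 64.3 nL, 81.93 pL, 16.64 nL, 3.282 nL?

64.3 nL = 0.0000000643 L
81.93 pL = 0.00000000008193 L
16.64 nL = 0.00000001664 L
3.282 nL = 0.000000003282 L

64.3 nL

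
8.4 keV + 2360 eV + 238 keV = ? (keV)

248.76 keV

In keV:
  8.4 keV → 8.4
  2360 eV = 2360 × 10^-3 keV = 2.36
  238 keV → 238
Sum: 8.4 + 2.36 + 238 = 248.76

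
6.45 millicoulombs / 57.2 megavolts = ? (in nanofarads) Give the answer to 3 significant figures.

0.113 nanofarads

(6.45 × 10^-3) / (57.2 × 10^6) = 0.11276 × 10^-9 F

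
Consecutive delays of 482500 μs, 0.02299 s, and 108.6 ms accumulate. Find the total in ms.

In ms:
  482500 μs = 482500 × 10⁻³ ms = 482.5
  0.02299 s = 0.02299 × 10³ ms = 22.99
  108.6 ms → 108.6
Sum: 482.5 + 22.99 + 108.6 = 614.09

614.09 ms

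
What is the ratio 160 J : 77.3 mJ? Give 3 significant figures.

(160) / (77.3e-3) = 2.07e3

2070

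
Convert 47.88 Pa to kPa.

(no prefix) = 1e0, kilo = 1e3; factor is 1e-3.
47.88 × 1e-3 = 0.04788

0.04788 kPa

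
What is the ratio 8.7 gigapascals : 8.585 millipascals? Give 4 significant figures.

1013000000000

(8.7 × 10⁹) / (8.585 × 10⁻³) = 1.0134 × 10¹²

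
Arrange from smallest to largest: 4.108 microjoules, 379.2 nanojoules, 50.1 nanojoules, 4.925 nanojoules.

4.108 microjoules = 0.000004108 joules
379.2 nanojoules = 0.0000003792 joules
50.1 nanojoules = 0.0000000501 joules
4.925 nanojoules = 0.000000004925 joules

4.925 nanojoules < 50.1 nanojoules < 379.2 nanojoules < 4.108 microjoules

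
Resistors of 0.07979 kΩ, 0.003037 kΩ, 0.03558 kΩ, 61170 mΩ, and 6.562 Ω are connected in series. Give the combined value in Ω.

In Ω:
  0.07979 kΩ = 0.07979e3 Ω = 79.79
  0.003037 kΩ = 0.003037e3 Ω = 3.037
  0.03558 kΩ = 0.03558e3 Ω = 35.58
  61170 mΩ = 61170e-3 Ω = 61.17
  6.562 Ω → 6.562
Sum: 79.79 + 3.037 + 35.58 + 61.17 + 6.562 = 186.139

186.139 Ω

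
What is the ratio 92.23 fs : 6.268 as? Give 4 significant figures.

(92.23 × 10⁻¹⁵) / (6.268 × 10⁻¹⁸) = 14.714 × 10³

14710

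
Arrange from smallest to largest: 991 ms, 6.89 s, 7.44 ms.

991 ms = 0.991 s
6.89 s = 6.89 s
7.44 ms = 0.00744 s

7.44 ms < 991 ms < 6.89 s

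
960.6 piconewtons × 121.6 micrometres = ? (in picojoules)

0.11680896 picojoules

960.6 × 10⁻¹² × 121.6 × 10⁻⁶ = 116808.96 × 10⁻¹⁸ J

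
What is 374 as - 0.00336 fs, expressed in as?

In as:
  374 as → 374
  0.00336 fs = 0.00336 × 10³ as = 3.36
Difference: 374 - 3.36 = 370.64

370.64 as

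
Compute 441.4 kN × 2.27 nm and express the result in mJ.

1.001978 mJ

441.4 × 10^3 × 2.27 × 10^-9 = 1001.978 × 10^-6 J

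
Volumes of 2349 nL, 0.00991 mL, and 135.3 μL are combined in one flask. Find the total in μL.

147.559 μL

In μL:
  2349 nL = 2349 × 10^-3 μL = 2.349
  0.00991 mL = 0.00991 × 10^3 μL = 9.91
  135.3 μL → 135.3
Sum: 2.349 + 9.91 + 135.3 = 147.559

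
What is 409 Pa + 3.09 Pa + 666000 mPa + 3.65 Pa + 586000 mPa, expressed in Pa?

1667.74 Pa

In Pa:
  409 Pa → 409
  3.09 Pa → 3.09
  666000 mPa = 666000e-3 Pa = 666
  3.65 Pa → 3.65
  586000 mPa = 586000e-3 Pa = 586
Sum: 409 + 3.09 + 666 + 3.65 + 586 = 1667.74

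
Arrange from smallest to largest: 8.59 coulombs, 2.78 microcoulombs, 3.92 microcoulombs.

2.78 microcoulombs < 3.92 microcoulombs < 8.59 coulombs

8.59 coulombs = 8.59 coulombs
2.78 microcoulombs = 0.00000278 coulombs
3.92 microcoulombs = 0.00000392 coulombs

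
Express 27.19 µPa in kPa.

micro = 1e-6, kilo = 1e3; factor is 1e-9.
27.19 × 1e-9 = 0.00000002719

0.00000002719 kPa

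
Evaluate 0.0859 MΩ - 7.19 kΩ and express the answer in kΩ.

In kΩ:
  0.0859 MΩ = 0.0859 × 10³ kΩ = 85.9
  7.19 kΩ → 7.19
Difference: 85.9 - 7.19 = 78.71

78.71 kΩ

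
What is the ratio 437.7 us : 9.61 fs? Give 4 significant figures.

45550000000

(437.7e-6) / (9.61e-15) = 45.546e9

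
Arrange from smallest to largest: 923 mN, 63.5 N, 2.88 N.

923 mN = 0.923 N
63.5 N = 63.5 N
2.88 N = 2.88 N

923 mN < 2.88 N < 63.5 N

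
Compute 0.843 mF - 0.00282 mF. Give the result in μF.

In μF:
  0.843 mF = 0.843 × 10^3 μF = 843
  0.00282 mF = 0.00282 × 10^3 μF = 2.82
Difference: 843 - 2.82 = 840.18

840.18 μF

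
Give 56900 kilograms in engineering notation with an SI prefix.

56.9 megagrams

= 56.9 × 10⁶ grams; 10⁶ is mega.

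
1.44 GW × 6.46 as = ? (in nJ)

9.3024 nJ

1.44 × 10^9 × 6.46 × 10^-18 = 9.3024 × 10^-9 J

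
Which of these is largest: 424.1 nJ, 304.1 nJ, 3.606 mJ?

424.1 nJ = 0.0000004241 J
304.1 nJ = 0.0000003041 J
3.606 mJ = 0.003606 J

3.606 mJ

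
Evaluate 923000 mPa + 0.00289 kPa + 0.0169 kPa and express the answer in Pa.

942.79 Pa

In Pa:
  923000 mPa = 923000e-3 Pa = 923
  0.00289 kPa = 0.00289e3 Pa = 2.89
  0.0169 kPa = 0.0169e3 Pa = 16.9
Sum: 923 + 2.89 + 16.9 = 942.79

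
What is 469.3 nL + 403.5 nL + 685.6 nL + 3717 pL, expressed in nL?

In nL:
  469.3 nL → 469.3
  403.5 nL → 403.5
  685.6 nL → 685.6
  3717 pL = 3717 × 10^-3 nL = 3.717
Sum: 469.3 + 403.5 + 685.6 + 3.717 = 1562.117

1562.117 nL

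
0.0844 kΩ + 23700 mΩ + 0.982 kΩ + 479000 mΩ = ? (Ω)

In Ω:
  0.0844 kΩ = 0.0844 × 10^3 Ω = 84.4
  23700 mΩ = 23700 × 10^-3 Ω = 23.7
  0.982 kΩ = 0.982 × 10^3 Ω = 982
  479000 mΩ = 479000 × 10^-3 Ω = 479
Sum: 84.4 + 23.7 + 982 + 479 = 1569.1

1569.1 Ω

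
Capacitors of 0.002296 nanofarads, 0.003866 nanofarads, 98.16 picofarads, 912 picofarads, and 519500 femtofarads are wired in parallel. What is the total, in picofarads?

1535.822 picofarads

In picofarads:
  0.002296 nanofarads = 0.002296 × 10^3 picofarads = 2.296
  0.003866 nanofarads = 0.003866 × 10^3 picofarads = 3.866
  98.16 picofarads → 98.16
  912 picofarads → 912
  519500 femtofarads = 519500 × 10^-3 picofarads = 519.5
Sum: 2.296 + 3.866 + 98.16 + 912 + 519.5 = 1535.822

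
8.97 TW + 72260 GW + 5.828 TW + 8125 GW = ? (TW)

In TW:
  8.97 TW → 8.97
  72260 GW = 72260 × 10⁻³ TW = 72.26
  5.828 TW → 5.828
  8125 GW = 8125 × 10⁻³ TW = 8.125
Sum: 8.97 + 72.26 + 5.828 + 8.125 = 95.183

95.183 TW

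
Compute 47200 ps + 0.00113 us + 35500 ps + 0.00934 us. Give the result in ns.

93.17 ns

In ns:
  47200 ps = 47200e-3 ns = 47.2
  0.00113 us = 0.00113e3 ns = 1.13
  35500 ps = 35500e-3 ns = 35.5
  0.00934 us = 0.00934e3 ns = 9.34
Sum: 47.2 + 1.13 + 35.5 + 9.34 = 93.17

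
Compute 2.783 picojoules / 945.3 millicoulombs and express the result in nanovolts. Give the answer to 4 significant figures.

0.002944 nanovolts

(2.783 × 10^-12) / (945.3 × 10^-3) = 0.00294404 × 10^-9 V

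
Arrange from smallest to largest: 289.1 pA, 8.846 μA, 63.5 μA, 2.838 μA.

289.1 pA < 2.838 μA < 8.846 μA < 63.5 μA

289.1 pA = 0.0000000002891 A
8.846 μA = 0.000008846 A
63.5 μA = 0.0000635 A
2.838 μA = 0.000002838 A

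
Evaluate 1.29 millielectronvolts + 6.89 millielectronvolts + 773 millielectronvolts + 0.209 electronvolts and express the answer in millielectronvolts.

990.18 millielectronvolts

In millielectronvolts:
  1.29 millielectronvolts → 1.29
  6.89 millielectronvolts → 6.89
  773 millielectronvolts → 773
  0.209 electronvolts = 0.209 × 10³ millielectronvolts = 209
Sum: 1.29 + 6.89 + 773 + 209 = 990.18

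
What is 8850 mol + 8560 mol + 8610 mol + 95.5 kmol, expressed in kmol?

In kmol:
  8850 mol = 8850 × 10^-3 kmol = 8.85
  8560 mol = 8560 × 10^-3 kmol = 8.56
  8610 mol = 8610 × 10^-3 kmol = 8.61
  95.5 kmol → 95.5
Sum: 8.85 + 8.56 + 8.61 + 95.5 = 121.52

121.52 kmol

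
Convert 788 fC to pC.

0.788 pC

femto = 10^-15, pico = 10^-12; factor is 10^-3.
788 × 10^-3 = 0.788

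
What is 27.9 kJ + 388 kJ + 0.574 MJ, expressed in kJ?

In kJ:
  27.9 kJ → 27.9
  388 kJ → 388
  0.574 MJ = 0.574 × 10³ kJ = 574
Sum: 27.9 + 388 + 574 = 989.9

989.9 kJ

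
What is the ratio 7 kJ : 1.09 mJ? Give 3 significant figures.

(7 × 10³) / (1.09 × 10⁻³) = 6.422 × 10⁶

6420000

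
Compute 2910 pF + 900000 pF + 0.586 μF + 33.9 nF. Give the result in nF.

1522.81 nF

In nF:
  2910 pF = 2910 × 10^-3 nF = 2.91
  900000 pF = 900000 × 10^-3 nF = 900
  0.586 μF = 0.586 × 10^3 nF = 586
  33.9 nF → 33.9
Sum: 2.91 + 900 + 586 + 33.9 = 1522.81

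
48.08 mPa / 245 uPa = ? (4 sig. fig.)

(48.08 × 10^-3) / (245 × 10^-6) = 0.19624 × 10^3

196.2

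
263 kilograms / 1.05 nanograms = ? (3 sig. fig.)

250000000000000

(263 × 10^3) / (1.05 × 10^-9) = 250.5 × 10^12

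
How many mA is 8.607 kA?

kilo = 10^3, milli = 10^-3; factor is 10^6.
8.607 × 10^6 = 8607000

8607000 mA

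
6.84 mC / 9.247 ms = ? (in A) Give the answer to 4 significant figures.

0.7397 A

(6.84e-3) / (9.247e-3) = 0.739699 A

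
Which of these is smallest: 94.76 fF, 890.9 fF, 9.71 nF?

94.76 fF

94.76 fF = 0.00000000000009476 F
890.9 fF = 0.0000000000008909 F
9.71 nF = 0.00000000971 F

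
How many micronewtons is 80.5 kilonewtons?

80500000000 micronewtons

kilo = 10^3, micro = 10^-6; factor is 10^9.
80.5 × 10^9 = 80500000000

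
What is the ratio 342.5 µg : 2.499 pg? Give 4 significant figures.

(342.5 × 10^-6) / (2.499 × 10^-12) = 137.05 × 10^6

137100000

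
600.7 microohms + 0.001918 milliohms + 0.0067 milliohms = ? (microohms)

609.318 microohms

In microohms:
  600.7 microohms → 600.7
  0.001918 milliohms = 0.001918 × 10^3 microohms = 1.918
  0.0067 milliohms = 0.0067 × 10^3 microohms = 6.7
Sum: 600.7 + 1.918 + 6.7 = 609.318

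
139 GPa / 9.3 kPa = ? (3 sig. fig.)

(139 × 10^9) / (9.3 × 10^3) = 14.95 × 10^6

14900000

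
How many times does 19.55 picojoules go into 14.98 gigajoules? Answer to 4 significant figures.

766200000000000000000

(14.98 × 10^9) / (19.55 × 10^-12) = 0.76624 × 10^21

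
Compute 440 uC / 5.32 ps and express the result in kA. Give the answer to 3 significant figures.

(440 × 10^-6) / (5.32 × 10^-12) = 82.707 × 10^6 A

82700 kA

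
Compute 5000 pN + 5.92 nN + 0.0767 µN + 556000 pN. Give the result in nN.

643.62 nN

In nN:
  5000 pN = 5000 × 10^-3 nN = 5
  5.92 nN → 5.92
  0.0767 µN = 0.0767 × 10^3 nN = 76.7
  556000 pN = 556000 × 10^-3 nN = 556
Sum: 5 + 5.92 + 76.7 + 556 = 643.62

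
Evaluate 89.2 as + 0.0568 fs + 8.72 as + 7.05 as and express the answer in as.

161.77 as

In as:
  89.2 as → 89.2
  0.0568 fs = 0.0568 × 10³ as = 56.8
  8.72 as → 8.72
  7.05 as → 7.05
Sum: 89.2 + 56.8 + 8.72 + 7.05 = 161.77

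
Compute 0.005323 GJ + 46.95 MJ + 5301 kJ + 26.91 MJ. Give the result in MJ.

84.484 MJ

In MJ:
  0.005323 GJ = 0.005323e3 MJ = 5.323
  46.95 MJ → 46.95
  5301 kJ = 5301e-3 MJ = 5.301
  26.91 MJ → 26.91
Sum: 5.323 + 46.95 + 5.301 + 26.91 = 84.484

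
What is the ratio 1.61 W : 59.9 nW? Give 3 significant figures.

(1.61) / (59.9 × 10^-9) = 0.02688 × 10^9

26900000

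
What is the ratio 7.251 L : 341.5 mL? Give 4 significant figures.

(7.251) / (341.5 × 10⁻³) = 0.021233 × 10³

21.23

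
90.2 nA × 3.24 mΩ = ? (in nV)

0.292248 nV

90.2e-9 × 3.24e-3 = 292.248e-12 V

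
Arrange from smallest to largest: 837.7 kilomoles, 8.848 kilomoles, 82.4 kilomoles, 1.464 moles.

1.464 moles < 8.848 kilomoles < 82.4 kilomoles < 837.7 kilomoles

837.7 kilomoles = 837700 moles
8.848 kilomoles = 8848 moles
82.4 kilomoles = 82400 moles
1.464 moles = 1.464 moles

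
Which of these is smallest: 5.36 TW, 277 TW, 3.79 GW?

5.36 TW = 5360000000000 W
277 TW = 277000000000000 W
3.79 GW = 3790000000 W

3.79 GW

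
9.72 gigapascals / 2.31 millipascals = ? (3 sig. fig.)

(9.72 × 10⁹) / (2.31 × 10⁻³) = 4.208 × 10¹²

4210000000000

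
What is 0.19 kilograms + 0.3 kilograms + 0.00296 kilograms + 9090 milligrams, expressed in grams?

In grams:
  0.19 kilograms = 0.19 × 10^3 grams = 190
  0.3 kilograms = 0.3 × 10^3 grams = 300
  0.00296 kilograms = 0.00296 × 10^3 grams = 2.96
  9090 milligrams = 9090 × 10^-3 grams = 9.09
Sum: 190 + 300 + 2.96 + 9.09 = 502.05

502.05 grams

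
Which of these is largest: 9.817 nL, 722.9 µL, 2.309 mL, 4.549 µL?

9.817 nL = 0.000000009817 L
722.9 µL = 0.0007229 L
2.309 mL = 0.002309 L
4.549 µL = 0.000004549 L

2.309 mL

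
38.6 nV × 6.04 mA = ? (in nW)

38.6 × 10^-9 × 6.04 × 10^-3 = 233.144 × 10^-12 W

0.233144 nW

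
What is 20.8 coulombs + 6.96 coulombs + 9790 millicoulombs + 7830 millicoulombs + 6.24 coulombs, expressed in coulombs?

In coulombs:
  20.8 coulombs → 20.8
  6.96 coulombs → 6.96
  9790 millicoulombs = 9790 × 10⁻³ coulombs = 9.79
  7830 millicoulombs = 7830 × 10⁻³ coulombs = 7.83
  6.24 coulombs → 6.24
Sum: 20.8 + 6.96 + 9.79 + 7.83 + 6.24 = 51.62

51.62 coulombs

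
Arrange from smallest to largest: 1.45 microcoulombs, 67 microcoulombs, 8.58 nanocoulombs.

8.58 nanocoulombs < 1.45 microcoulombs < 67 microcoulombs

1.45 microcoulombs = 0.00000145 coulombs
67 microcoulombs = 0.000067 coulombs
8.58 nanocoulombs = 0.00000000858 coulombs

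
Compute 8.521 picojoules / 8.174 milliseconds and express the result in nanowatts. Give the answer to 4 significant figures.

(8.521 × 10^-12) / (8.174 × 10^-3) = 1.04245 × 10^-9 W

1.042 nanowatts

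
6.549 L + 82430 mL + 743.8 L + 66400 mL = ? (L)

899.179 L

In L:
  6.549 L → 6.549
  82430 mL = 82430 × 10^-3 L = 82.43
  743.8 L → 743.8
  66400 mL = 66400 × 10^-3 L = 66.4
Sum: 6.549 + 82.43 + 743.8 + 66.4 = 899.179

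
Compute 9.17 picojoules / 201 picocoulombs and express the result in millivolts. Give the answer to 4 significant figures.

45.62 millivolts

(9.17 × 10^-12) / (201 × 10^-12) = 0.0456219 V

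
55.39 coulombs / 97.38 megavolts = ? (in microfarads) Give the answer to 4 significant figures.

(55.39) / (97.38 × 10⁶) = 0.568803 × 10⁻⁶ F

0.5688 microfarads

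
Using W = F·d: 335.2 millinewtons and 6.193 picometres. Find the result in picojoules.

335.2e-3 × 6.193e-12 = 2075.8936e-15 J

2.0758936 picojoules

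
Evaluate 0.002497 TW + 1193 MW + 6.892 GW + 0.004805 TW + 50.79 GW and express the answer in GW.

In GW:
  0.002497 TW = 0.002497 × 10^3 GW = 2.497
  1193 MW = 1193 × 10^-3 GW = 1.193
  6.892 GW → 6.892
  0.004805 TW = 0.004805 × 10^3 GW = 4.805
  50.79 GW → 50.79
Sum: 2.497 + 1.193 + 6.892 + 4.805 + 50.79 = 66.177

66.177 GW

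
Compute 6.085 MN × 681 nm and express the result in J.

4.143885 J

6.085 × 10⁶ × 681 × 10⁻⁹ = 4143.885 × 10⁻³ J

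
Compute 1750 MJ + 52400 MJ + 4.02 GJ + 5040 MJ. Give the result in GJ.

In GJ:
  1750 MJ = 1750 × 10^-3 GJ = 1.75
  52400 MJ = 52400 × 10^-3 GJ = 52.4
  4.02 GJ → 4.02
  5040 MJ = 5040 × 10^-3 GJ = 5.04
Sum: 1.75 + 52.4 + 4.02 + 5.04 = 63.21

63.21 GJ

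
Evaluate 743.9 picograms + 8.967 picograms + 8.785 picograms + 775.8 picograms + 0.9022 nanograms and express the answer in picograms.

In picograms:
  743.9 picograms → 743.9
  8.967 picograms → 8.967
  8.785 picograms → 8.785
  775.8 picograms → 775.8
  0.9022 nanograms = 0.9022 × 10^3 picograms = 902.2
Sum: 743.9 + 8.967 + 8.785 + 775.8 + 902.2 = 2439.652

2439.652 picograms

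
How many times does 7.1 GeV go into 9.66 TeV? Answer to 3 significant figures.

1360

(9.66e12) / (7.1e9) = 1.361e3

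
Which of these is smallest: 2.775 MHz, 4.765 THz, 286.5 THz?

2.775 MHz

2.775 MHz = 2775000 Hz
4.765 THz = 4765000000000 Hz
286.5 THz = 286500000000000 Hz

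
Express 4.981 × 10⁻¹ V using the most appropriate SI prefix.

= 498.1 × 10⁻³ V; 10⁻³ is milli.

498.1 mV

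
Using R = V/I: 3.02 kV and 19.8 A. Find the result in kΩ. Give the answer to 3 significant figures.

(3.02e3) / (19.8) = 0.15253e3 Ω

0.153 kΩ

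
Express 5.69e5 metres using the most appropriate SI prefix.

569 kilometres

= 569e3 metres; 1e3 is kilo.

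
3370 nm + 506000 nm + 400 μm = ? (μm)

In μm:
  3370 nm = 3370 × 10^-3 μm = 3.37
  506000 nm = 506000 × 10^-3 μm = 506
  400 μm → 400
Sum: 3.37 + 506 + 400 = 909.37

909.37 μm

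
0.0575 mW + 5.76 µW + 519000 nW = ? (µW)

582.26 µW

In µW:
  0.0575 mW = 0.0575 × 10³ µW = 57.5
  5.76 µW → 5.76
  519000 nW = 519000 × 10⁻³ µW = 519
Sum: 57.5 + 5.76 + 519 = 582.26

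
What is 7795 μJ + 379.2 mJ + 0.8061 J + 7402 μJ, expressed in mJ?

In mJ:
  7795 μJ = 7795 × 10⁻³ mJ = 7.795
  379.2 mJ → 379.2
  0.8061 J = 0.8061 × 10³ mJ = 806.1
  7402 μJ = 7402 × 10⁻³ mJ = 7.402
Sum: 7.795 + 379.2 + 806.1 + 7.402 = 1200.497

1200.497 mJ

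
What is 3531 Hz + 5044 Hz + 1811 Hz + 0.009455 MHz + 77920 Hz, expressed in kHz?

97.761 kHz

In kHz:
  3531 Hz = 3531e-3 kHz = 3.531
  5044 Hz = 5044e-3 kHz = 5.044
  1811 Hz = 1811e-3 kHz = 1.811
  0.009455 MHz = 0.009455e3 kHz = 9.455
  77920 Hz = 77920e-3 kHz = 77.92
Sum: 3.531 + 5.044 + 1.811 + 9.455 + 77.92 = 97.761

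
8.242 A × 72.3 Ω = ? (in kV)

8.242 × 72.3 = 595.8966 V

0.5958966 kV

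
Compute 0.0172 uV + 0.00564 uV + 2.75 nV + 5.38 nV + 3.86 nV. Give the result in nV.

34.83 nV

In nV:
  0.0172 uV = 0.0172 × 10^3 nV = 17.2
  0.00564 uV = 0.00564 × 10^3 nV = 5.64
  2.75 nV → 2.75
  5.38 nV → 5.38
  3.86 nV → 3.86
Sum: 17.2 + 5.64 + 2.75 + 5.38 + 3.86 = 34.83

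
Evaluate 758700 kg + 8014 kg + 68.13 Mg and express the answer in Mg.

834.844 Mg

In Mg:
  758700 kg = 758700 × 10^-3 Mg = 758.7
  8014 kg = 8014 × 10^-3 Mg = 8.014
  68.13 Mg → 68.13
Sum: 758.7 + 8.014 + 68.13 = 834.844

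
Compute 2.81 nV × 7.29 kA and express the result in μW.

20.4849 μW

2.81 × 10⁻⁹ × 7.29 × 10³ = 20.4849 × 10⁻⁶ W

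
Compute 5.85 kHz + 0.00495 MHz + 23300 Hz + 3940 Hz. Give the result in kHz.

In kHz:
  5.85 kHz → 5.85
  0.00495 MHz = 0.00495e3 kHz = 4.95
  23300 Hz = 23300e-3 kHz = 23.3
  3940 Hz = 3940e-3 kHz = 3.94
Sum: 5.85 + 4.95 + 23.3 + 3.94 = 38.04

38.04 kHz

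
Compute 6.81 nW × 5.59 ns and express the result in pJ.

6.81e-9 × 5.59e-9 = 38.0679e-18 J

0.0000380679 pJ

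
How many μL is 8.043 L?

8043000 μL

(no prefix) = 10⁰, micro = 10⁻⁶; factor is 10⁶.
8.043 × 10⁶ = 8043000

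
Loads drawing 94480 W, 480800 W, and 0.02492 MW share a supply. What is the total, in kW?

600.2 kW

In kW:
  94480 W = 94480 × 10^-3 kW = 94.48
  480800 W = 480800 × 10^-3 kW = 480.8
  0.02492 MW = 0.02492 × 10^3 kW = 24.92
Sum: 94.48 + 480.8 + 24.92 = 600.2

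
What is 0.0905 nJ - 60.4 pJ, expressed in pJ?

In pJ:
  0.0905 nJ = 0.0905 × 10³ pJ = 90.5
  60.4 pJ → 60.4
Difference: 90.5 - 60.4 = 30.1

30.1 pJ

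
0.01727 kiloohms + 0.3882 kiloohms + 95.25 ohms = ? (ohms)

In ohms:
  0.01727 kiloohms = 0.01727e3 ohms = 17.27
  0.3882 kiloohms = 0.3882e3 ohms = 388.2
  95.25 ohms → 95.25
Sum: 17.27 + 388.2 + 95.25 = 500.72

500.72 ohms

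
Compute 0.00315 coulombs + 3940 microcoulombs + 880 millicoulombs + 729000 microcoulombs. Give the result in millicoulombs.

1616.09 millicoulombs

In millicoulombs:
  0.00315 coulombs = 0.00315 × 10³ millicoulombs = 3.15
  3940 microcoulombs = 3940 × 10⁻³ millicoulombs = 3.94
  880 millicoulombs → 880
  729000 microcoulombs = 729000 × 10⁻³ millicoulombs = 729
Sum: 3.15 + 3.94 + 880 + 729 = 1616.09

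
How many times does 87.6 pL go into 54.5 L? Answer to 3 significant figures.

622000000000

(54.5) / (87.6e-12) = 0.6221e12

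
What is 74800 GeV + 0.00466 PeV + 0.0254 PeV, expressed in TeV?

In TeV:
  74800 GeV = 74800 × 10⁻³ TeV = 74.8
  0.00466 PeV = 0.00466 × 10³ TeV = 4.66
  0.0254 PeV = 0.0254 × 10³ TeV = 25.4
Sum: 74.8 + 4.66 + 25.4 = 104.86

104.86 TeV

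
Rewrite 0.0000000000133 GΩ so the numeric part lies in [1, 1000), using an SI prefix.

= 13.3e-3 Ω; 1e-3 is milli.

13.3 mΩ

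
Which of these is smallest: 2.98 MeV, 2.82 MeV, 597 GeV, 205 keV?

205 keV

2.98 MeV = 2980000 eV
2.82 MeV = 2820000 eV
597 GeV = 597000000000 eV
205 keV = 205000 eV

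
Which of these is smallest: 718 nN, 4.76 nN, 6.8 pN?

718 nN = 0.000000718 N
4.76 nN = 0.00000000476 N
6.8 pN = 0.0000000000068 N

6.8 pN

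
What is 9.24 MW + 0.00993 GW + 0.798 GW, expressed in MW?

In MW:
  9.24 MW → 9.24
  0.00993 GW = 0.00993 × 10³ MW = 9.93
  0.798 GW = 0.798 × 10³ MW = 798
Sum: 9.24 + 9.93 + 798 = 817.17

817.17 MW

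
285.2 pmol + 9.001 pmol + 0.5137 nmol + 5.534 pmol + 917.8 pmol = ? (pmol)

In pmol:
  285.2 pmol → 285.2
  9.001 pmol → 9.001
  0.5137 nmol = 0.5137 × 10³ pmol = 513.7
  5.534 pmol → 5.534
  917.8 pmol → 917.8
Sum: 285.2 + 9.001 + 513.7 + 5.534 + 917.8 = 1731.235

1731.235 pmol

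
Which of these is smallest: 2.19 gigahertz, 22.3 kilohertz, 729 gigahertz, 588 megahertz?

2.19 gigahertz = 2190000000 hertz
22.3 kilohertz = 22300 hertz
729 gigahertz = 729000000000 hertz
588 megahertz = 588000000 hertz

22.3 kilohertz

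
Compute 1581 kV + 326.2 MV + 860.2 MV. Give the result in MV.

In MV:
  1581 kV = 1581 × 10⁻³ MV = 1.581
  326.2 MV → 326.2
  860.2 MV → 860.2
Sum: 1.581 + 326.2 + 860.2 = 1187.981

1187.981 MV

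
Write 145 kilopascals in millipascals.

kilo = 10^3, milli = 10^-3; factor is 10^6.
145 × 10^6 = 145000000

145000000 millipascals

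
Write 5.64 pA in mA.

0.00000000564 mA

pico = 10⁻¹², milli = 10⁻³; factor is 10⁻⁹.
5.64 × 10⁻⁹ = 0.00000000564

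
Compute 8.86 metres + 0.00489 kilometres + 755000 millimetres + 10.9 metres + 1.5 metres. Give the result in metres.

In metres:
  8.86 metres → 8.86
  0.00489 kilometres = 0.00489 × 10³ metres = 4.89
  755000 millimetres = 755000 × 10⁻³ metres = 755
  10.9 metres → 10.9
  1.5 metres → 1.5
Sum: 8.86 + 4.89 + 755 + 10.9 + 1.5 = 781.15

781.15 metres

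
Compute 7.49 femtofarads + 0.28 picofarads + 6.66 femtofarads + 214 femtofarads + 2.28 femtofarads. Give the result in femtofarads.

510.43 femtofarads

In femtofarads:
  7.49 femtofarads → 7.49
  0.28 picofarads = 0.28 × 10³ femtofarads = 280
  6.66 femtofarads → 6.66
  214 femtofarads → 214
  2.28 femtofarads → 2.28
Sum: 7.49 + 280 + 6.66 + 214 + 2.28 = 510.43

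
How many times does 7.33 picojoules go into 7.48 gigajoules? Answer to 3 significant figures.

1020000000000000000000

(7.48e9) / (7.33e-12) = 1.02e21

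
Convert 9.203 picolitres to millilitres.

0.000000009203 millilitres

pico = 10^-12, milli = 10^-3; factor is 10^-9.
9.203 × 10^-9 = 0.000000009203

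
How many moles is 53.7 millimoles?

0.0537 moles

milli = 10^-3, (no prefix) = 10^0; factor is 10^-3.
53.7 × 10^-3 = 0.0537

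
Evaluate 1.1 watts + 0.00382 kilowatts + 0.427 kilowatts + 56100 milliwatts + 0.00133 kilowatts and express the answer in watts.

489.35 watts

In watts:
  1.1 watts → 1.1
  0.00382 kilowatts = 0.00382 × 10³ watts = 3.82
  0.427 kilowatts = 0.427 × 10³ watts = 427
  56100 milliwatts = 56100 × 10⁻³ watts = 56.1
  0.00133 kilowatts = 0.00133 × 10³ watts = 1.33
Sum: 1.1 + 3.82 + 427 + 56.1 + 1.33 = 489.35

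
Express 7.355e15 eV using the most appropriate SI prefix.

= 7.355e15 eV; 1e15 is peta.

7.355 PeV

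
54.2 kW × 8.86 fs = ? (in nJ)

0.480212 nJ

54.2 × 10³ × 8.86 × 10⁻¹⁵ = 480.212 × 10⁻¹² J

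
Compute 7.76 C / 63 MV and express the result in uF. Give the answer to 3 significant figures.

0.123 uF

(7.76) / (63e6) = 0.12317e-6 F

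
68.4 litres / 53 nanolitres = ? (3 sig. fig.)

1290000000

(68.4) / (53 × 10^-9) = 1.291 × 10^9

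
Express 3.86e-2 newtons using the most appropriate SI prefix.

= 38.6e-3 newtons; 1e-3 is milli.

38.6 millinewtons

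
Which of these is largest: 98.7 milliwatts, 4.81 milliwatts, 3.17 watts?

3.17 watts

98.7 milliwatts = 0.0987 watts
4.81 milliwatts = 0.00481 watts
3.17 watts = 3.17 watts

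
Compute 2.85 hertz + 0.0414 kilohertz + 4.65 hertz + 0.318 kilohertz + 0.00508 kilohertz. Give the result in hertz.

In hertz:
  2.85 hertz → 2.85
  0.0414 kilohertz = 0.0414 × 10³ hertz = 41.4
  4.65 hertz → 4.65
  0.318 kilohertz = 0.318 × 10³ hertz = 318
  0.00508 kilohertz = 0.00508 × 10³ hertz = 5.08
Sum: 2.85 + 41.4 + 4.65 + 318 + 5.08 = 371.98

371.98 hertz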